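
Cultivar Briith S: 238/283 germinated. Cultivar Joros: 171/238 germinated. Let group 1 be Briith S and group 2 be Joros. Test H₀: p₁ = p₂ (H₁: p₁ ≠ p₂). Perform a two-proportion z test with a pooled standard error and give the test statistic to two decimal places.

z = 3.39

p̂₁ = 238/283 = 0.8410, p̂₂ = 171/238 = 0.7185.
Pooled p̂ = (238+171)/(283+238) = 409/521 = 0.7850.
SE = √(0.168759 × 0.00773525) = 0.0361.
z = (0.8410 − 0.7185)/0.0361 = 0.1225/0.0361 = 3.39.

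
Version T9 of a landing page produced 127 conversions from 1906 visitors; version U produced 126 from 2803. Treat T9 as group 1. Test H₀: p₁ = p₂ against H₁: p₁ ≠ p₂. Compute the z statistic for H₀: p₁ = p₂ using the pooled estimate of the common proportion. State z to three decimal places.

z = 3.239

p̂₁ = 127/1906 ≈ 0.066632, p̂₂ = 126/2803 ≈ 0.044952.
Pooled p̂ = (127+126)/(1906+2803) = 253/4709 = 0.053727.
SE = √(0.0508403 × 0.00088142) = 0.006694.
z = (0.066632 − 0.044952)/0.006694 = 0.021680/0.006694 = 3.239.
Two-sided p-value ≈ 2·Φ(−3.239) = 0.0012.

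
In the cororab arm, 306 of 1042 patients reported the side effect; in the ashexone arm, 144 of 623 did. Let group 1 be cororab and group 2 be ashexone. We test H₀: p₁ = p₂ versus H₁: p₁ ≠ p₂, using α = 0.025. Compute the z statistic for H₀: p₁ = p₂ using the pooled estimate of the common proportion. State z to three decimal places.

z = 2.780

p̂₁ = 306/1042 = 0.29367, p̂₂ = 144/623 = 0.23114.
Pooled p̂ = (306+144)/(1042+623) = 450/1665 = 0.27027.
SE = √(0.197224 × 0.00256483) = 0.02249.
z = (0.29367 − 0.23114)/0.02249 = 0.06253/0.02249 = 2.780.
p-value = 2·P(Z > 2.780) ≈ 0.0054, so at α = 0.025 we reject H₀.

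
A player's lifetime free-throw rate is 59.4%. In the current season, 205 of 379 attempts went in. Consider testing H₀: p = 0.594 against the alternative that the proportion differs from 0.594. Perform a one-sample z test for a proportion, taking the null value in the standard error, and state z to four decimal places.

p̂ = 205/379 = 0.5408971.
Standard error under H₀: √(0.594×0.406/379) = 0.0252253.
z = (0.5408971 − 0.594)/0.0252253 = -0.0531029/0.0252253 = -2.1051.
p-value = 2·P(Z > 2.105) ≈ 0.0353.

z = -2.1051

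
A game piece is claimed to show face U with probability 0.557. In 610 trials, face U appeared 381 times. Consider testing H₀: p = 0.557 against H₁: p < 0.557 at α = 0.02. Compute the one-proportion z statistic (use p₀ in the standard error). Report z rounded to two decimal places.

p̂ = 381/610 = 0.6246.
SE = √(p₀(1−p₀)/n) = √(0.24675/610) = 0.0201.
z = (0.6246 − 0.557)/0.0201 = 0.0676/0.0201 = 3.36.
p-value = P(Z < 3.361) ≈ 0.9996, so at α = 0.02 we fail to reject H₀.

z = 3.36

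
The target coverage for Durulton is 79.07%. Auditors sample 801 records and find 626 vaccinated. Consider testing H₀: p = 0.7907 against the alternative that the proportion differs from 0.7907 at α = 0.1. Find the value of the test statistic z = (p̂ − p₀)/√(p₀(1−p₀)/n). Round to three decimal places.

z = -0.638

p̂ = 626/801 ≈ 0.781523.
Under H₀, SE = √(0.7907·0.2093/801) = √(0.000206609) = 0.014374.
z = (0.781523 − 0.7907)/0.014374 = -0.009177/0.014374 = -0.638.
p-value = 2·P(Z > 0.638) ≈ 0.5232, so at α = 0.1 we fail to reject H₀.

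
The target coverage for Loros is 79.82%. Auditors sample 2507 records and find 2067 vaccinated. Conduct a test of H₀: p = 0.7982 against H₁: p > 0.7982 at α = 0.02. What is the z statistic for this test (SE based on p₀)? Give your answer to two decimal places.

p̂ = 2067/2507 = 0.82449.
SE = √(p₀(1−p₀)/n) = √(0.16108/2507) = 0.00802.
z = (0.82449 − 0.7982)/0.00802 = 0.02629/0.00802 = 3.28.
p-value = P(Z > 3.280) ≈ 0.0005. With α = 0.02, reject H₀.

z = 3.28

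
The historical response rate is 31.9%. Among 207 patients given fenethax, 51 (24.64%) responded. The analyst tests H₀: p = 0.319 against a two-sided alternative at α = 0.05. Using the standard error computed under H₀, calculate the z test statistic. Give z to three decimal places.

z = -2.242

p̂ = 51/207 ≈ 0.246377.
Under H₀, SE = √(0.319·0.681/207) = √(0.00104946) = 0.032395.
z = (0.246377 − 0.319)/0.032395 = -0.072623/0.032395 = -2.242.
Two-sided p-value ≈ 2·Φ(−2.242) = 0.0250. With α = 0.05, reject H₀.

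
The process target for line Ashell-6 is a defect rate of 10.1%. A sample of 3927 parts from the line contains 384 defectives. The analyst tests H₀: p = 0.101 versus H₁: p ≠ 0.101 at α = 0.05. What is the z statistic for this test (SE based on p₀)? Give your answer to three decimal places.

z = -0.669

p̂ = 384/3927 = 0.09778.
Standard error under H₀: √(0.101×0.899/3927) = 0.00481.
z = (0.09778 − 0.101)/0.00481 = -0.00322/0.00481 = -0.669.
p-value = 2·P(Z > 0.669) ≈ 0.5037, so at α = 0.05 we fail to reject H₀.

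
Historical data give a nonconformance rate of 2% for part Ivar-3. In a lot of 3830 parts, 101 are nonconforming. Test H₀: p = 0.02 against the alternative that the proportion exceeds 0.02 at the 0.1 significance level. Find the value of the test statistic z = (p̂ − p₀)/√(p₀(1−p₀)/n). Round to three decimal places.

z = 2.816

p̂ = 101/3830 ≈ 0.0263708.
Standard error under H₀: √(0.02×0.98/3830) = 0.0022622.
z = (0.0263708 − 0.02)/0.0022622 = 0.0063708/0.0022622 = 2.816.
p-value = P(Z > 2.816) ≈ 0.0024, so at α = 0.1 we reject H₀.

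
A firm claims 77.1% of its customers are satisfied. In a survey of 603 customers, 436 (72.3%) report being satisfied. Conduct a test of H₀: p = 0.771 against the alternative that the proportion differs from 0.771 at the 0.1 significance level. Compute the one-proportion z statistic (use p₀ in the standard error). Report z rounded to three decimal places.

z = -2.802

p̂ = 436/603 ≈ 0.72305.
SE = √(p₀(1−p₀)/n) = √(0.17656/603) = 0.01711.
z = (0.72305 − 0.771)/0.01711 = -0.04795/0.01711 = -2.802.
p-value = 2·P(Z > 2.802) ≈ 0.0051, so at α = 0.1 we reject H₀.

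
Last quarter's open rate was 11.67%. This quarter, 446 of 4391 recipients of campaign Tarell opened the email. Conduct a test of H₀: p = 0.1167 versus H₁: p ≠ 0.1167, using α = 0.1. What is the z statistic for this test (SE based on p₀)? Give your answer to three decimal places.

p̂ = 446/4391 ≈ 0.1015714.
Standard error under H₀: √(0.1167×0.8833/4391) = 0.0048452.
z = (0.1015714 − 0.1167)/0.0048452 = -0.0151286/0.0048452 = -3.122.
Two-sided p-value ≈ 2·Φ(−3.122) = 0.0018; since p < α = 0.1, reject H₀.

z = -3.122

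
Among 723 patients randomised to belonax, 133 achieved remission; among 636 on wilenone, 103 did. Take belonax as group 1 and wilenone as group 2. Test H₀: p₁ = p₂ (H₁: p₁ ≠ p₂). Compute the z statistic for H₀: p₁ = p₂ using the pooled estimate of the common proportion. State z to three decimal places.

p̂₁ = 133/723 = 0.18396, p̂₂ = 103/636 = 0.16195.
Pooled p̂ = (133+103)/(723+636) = 236/1359 = 0.17366.
SE = √(0.1435 × 0.00295545) = 0.02059.
z = (0.18396 − 0.16195)/0.02059 = 0.02201/0.02059 = 1.069.

z = 1.069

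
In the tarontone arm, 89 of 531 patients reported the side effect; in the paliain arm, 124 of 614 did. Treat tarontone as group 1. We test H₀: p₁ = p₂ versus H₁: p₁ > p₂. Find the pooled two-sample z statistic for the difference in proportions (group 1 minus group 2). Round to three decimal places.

z = -1.489

p̂₁ = 89/531 ≈ 0.16761, p̂₂ = 124/614 ≈ 0.20195.
Pooled p̂ = (89+124)/(531+614) = 213/1145 = 0.18603.
SE = √(p̂(1−p̂)(1/n₁+1/n₂)) = √(0.18603·0.81397·0.0035119) = √(0.000531774) = 0.02306.
z = (0.16761 − 0.20195)/0.02306 = -0.03434/0.02306 = -1.489.
p-value = P(Z > -1.489) ≈ 0.9318.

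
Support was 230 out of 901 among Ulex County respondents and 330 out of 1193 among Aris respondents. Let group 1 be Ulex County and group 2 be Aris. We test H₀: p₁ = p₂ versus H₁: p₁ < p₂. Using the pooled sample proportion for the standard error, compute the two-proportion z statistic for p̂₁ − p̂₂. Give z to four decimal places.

p̂₁ = 230/901 = 0.255272, p̂₂ = 330/1193 = 0.276614.
Pooled p̂ = (230+330)/(901+1193) = 560/2094 = 0.267431.
SE = √(p̂(1−p̂)(1/n₁+1/n₂)) = √(0.267431·0.732569·0.0019481) = √(0.000381655) = 0.019536.
z = (0.255272 − 0.276614)/0.019536 = -0.021342/0.019536 = -1.0924.
p-value = P(Z < -1.092) ≈ 0.1373.

z = -1.0924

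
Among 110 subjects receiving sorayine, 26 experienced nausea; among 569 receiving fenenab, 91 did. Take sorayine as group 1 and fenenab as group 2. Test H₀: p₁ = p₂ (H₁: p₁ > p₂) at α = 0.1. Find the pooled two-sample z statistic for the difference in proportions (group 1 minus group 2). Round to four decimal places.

p̂₁ = 26/110 = 0.236364, p̂₂ = 91/569 = 0.159930.
Pooled p̂ = (26+91)/(110+569) = 117/679 = 0.172312.
SE = √(p̂(1−p̂)(1/n₁+1/n₂)) = √(0.172312·0.827688·0.0108484) = √(0.0015472) = 0.039335.
z = (0.236364 − 0.159930)/0.039335 = 0.076434/0.039335 = 1.9432.
p-value = P(Z > 1.943) ≈ 0.0260, so at α = 0.1 we reject H₀.

z = 1.9432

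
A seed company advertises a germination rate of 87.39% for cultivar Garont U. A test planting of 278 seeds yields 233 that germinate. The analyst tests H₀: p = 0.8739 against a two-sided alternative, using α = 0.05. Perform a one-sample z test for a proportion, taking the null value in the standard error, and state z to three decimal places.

p̂ = 233/278 = 0.83813.
Standard error under H₀: √(0.8739×0.1261/278) = 0.01991.
z = (0.83813 − 0.8739)/0.01991 = -0.03577/0.01991 = -1.797.
p-value = 2·P(Z > 1.797) ≈ 0.0724. With α = 0.05, fail to reject H₀.

z = -1.797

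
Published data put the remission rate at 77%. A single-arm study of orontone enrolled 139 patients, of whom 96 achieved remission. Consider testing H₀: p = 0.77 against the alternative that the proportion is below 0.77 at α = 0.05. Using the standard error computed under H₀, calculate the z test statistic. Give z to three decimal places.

p̂ = 96/139 ≈ 0.69065.
Under H₀, SE = √(0.77·0.23/139) = √(0.0012741) = 0.03569.
z = (0.69065 − 0.77)/0.03569 = -0.07935/0.03569 = -2.223.
p-value = P(Z < -2.223) ≈ 0.0131, so at α = 0.05 we reject H₀.

z = -2.223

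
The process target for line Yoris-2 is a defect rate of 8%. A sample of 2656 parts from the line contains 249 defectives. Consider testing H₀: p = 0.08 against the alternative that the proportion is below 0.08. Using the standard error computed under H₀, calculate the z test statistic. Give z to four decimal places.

p̂ = 249/2656 = 0.0937500.
Standard error under H₀: √(0.08×0.92/2656) = 0.0052641.
z = (0.0937500 − 0.08)/0.0052641 = 0.0137500/0.0052641 = 2.6120.
p-value = P(Z < 2.612) ≈ 0.9955.

z = 2.6120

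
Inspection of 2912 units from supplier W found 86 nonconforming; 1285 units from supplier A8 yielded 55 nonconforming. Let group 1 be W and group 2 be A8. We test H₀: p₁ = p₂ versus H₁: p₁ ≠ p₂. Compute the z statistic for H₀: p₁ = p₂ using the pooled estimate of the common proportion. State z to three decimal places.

p̂₁ = 86/2912 = 0.029533, p̂₂ = 55/1285 = 0.042802.
Pooled p̂ = (86+55)/(2912+1285) = 141/4197 = 0.033595.
SE = √(0.0324668 × 0.00112162) = 0.006035.
z = (0.029533 − 0.042802)/0.006035 = -0.013269/0.006035 = -2.199.

z = -2.199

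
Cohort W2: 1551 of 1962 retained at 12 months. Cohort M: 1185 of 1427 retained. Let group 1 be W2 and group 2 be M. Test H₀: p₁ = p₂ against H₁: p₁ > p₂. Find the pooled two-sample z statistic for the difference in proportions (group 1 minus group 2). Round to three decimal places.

z = -2.907

p̂₁ = 1551/1962 = 0.79052, p̂₂ = 1185/1427 = 0.83041.
Pooled p̂ = (1551+1185)/(1962+1427) = 2736/3389 = 0.80732.
SE = √(p̂(1−p̂)(1/n₁+1/n₂)) = √(0.80732·0.19268·0.00121045) = √(0.000188293) = 0.01372.
z = (0.79052 − 0.83041)/0.01372 = -0.03989/0.01372 = -2.907.
p-value = P(Z > -2.907) ≈ 0.9982.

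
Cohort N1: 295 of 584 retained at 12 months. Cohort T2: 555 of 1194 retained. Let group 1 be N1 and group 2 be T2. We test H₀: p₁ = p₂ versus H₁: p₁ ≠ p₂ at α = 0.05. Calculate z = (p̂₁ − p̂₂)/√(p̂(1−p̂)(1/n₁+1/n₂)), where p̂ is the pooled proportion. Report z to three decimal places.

z = 1.598

p̂₁ = 295/584 ≈ 0.505137, p̂₂ = 555/1194 ≈ 0.464824.
Pooled p̂ = (295+555)/(584+1194) = 850/1778 = 0.478065.
SE = √(0.249519 × 0.00254985) = 0.025224.
z = (0.505137 − 0.464824)/0.025224 = 0.040313/0.025224 = 1.598.
Two-sided p-value ≈ 2·Φ(−1.598) = 0.1100. With α = 0.05, fail to reject H₀.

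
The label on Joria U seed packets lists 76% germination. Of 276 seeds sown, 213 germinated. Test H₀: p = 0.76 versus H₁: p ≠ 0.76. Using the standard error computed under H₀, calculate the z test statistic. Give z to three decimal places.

z = 0.457

p̂ = 213/276 = 0.77174.
SE = √(p₀(1−p₀)/n) = √(0.1824/276) = 0.02571.
z = (0.77174 − 0.76)/0.02571 = 0.01174/0.02571 = 0.457.
p-value = 2·P(Z > 0.457) ≈ 0.6479.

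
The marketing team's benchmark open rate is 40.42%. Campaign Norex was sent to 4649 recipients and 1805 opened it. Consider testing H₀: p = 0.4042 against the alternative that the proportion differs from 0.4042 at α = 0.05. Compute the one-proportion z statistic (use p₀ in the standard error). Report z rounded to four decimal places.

p̂ = 1805/4649 ≈ 0.3882555.
SE = √(p₀(1−p₀)/n) = √(0.24082/4649) = 0.0071973.
z = (0.3882555 − 0.4042)/0.0071973 = -0.0159445/0.0071973 = -2.2153.
p-value = 2·P(Z > 2.215) ≈ 0.0267. With α = 0.05, reject H₀.

z = -2.2153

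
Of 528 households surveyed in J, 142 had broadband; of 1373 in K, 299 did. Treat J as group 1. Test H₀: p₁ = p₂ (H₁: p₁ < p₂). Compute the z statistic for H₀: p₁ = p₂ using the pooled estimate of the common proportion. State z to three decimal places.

z = 2.367

p̂₁ = 142/528 ≈ 0.268939, p̂₂ = 299/1373 ≈ 0.217771.
Pooled p̂ = (142+299)/(528+1373) = 441/1901 = 0.231983.
SE = √(0.178167 × 0.00262227) = 0.021615.
z = (0.268939 − 0.217771)/0.021615 = 0.051168/0.021615 = 2.367.
p-value = P(Z < 2.367) ≈ 0.9910.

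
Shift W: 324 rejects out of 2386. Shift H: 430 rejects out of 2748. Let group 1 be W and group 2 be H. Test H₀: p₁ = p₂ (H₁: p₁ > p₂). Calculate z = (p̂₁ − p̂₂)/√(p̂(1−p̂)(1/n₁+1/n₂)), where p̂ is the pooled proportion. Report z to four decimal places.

z = -2.0884

p̂₁ = 324/2386 ≈ 0.1357921, p̂₂ = 430/2748 ≈ 0.1564774.
Pooled p̂ = (324+430)/(2386+2748) = 754/5134 = 0.1468640.
SE = √(0.125295 × 0.000783013) = 0.0099049.
z = (0.1357921 − 0.1564774)/0.0099049 = -0.0206853/0.0099049 = -2.0884.
p-value = P(Z > -2.088) ≈ 0.9816.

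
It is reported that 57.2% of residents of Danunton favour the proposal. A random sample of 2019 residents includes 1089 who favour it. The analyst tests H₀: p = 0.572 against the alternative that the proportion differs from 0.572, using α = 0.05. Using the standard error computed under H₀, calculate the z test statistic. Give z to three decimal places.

p̂ = 1089/2019 = 0.53938.
Under H₀, SE = √(0.572·0.428/2019) = √(0.000121256) = 0.01101.
z = (0.53938 − 0.572)/0.01101 = -0.03262/0.01101 = -2.963.
p-value = 2·P(Z > 2.963) ≈ 0.0030. With α = 0.05, reject H₀.

z = -2.963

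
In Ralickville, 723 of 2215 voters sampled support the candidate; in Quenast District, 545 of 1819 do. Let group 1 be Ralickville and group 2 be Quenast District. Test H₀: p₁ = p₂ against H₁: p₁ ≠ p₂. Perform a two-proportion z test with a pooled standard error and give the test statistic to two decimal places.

p̂₁ = 723/2215 = 0.3264, p̂₂ = 545/1819 = 0.2996.
Pooled p̂ = (723+545)/(2215+1819) = 1268/4034 = 0.3143.
SE = √(p̂(1−p̂)(1/n₁+1/n₂)) = √(0.3143·0.6857·0.00100122) = √(0.000215789) = 0.0147.
z = (0.3264 − 0.2996)/0.0147 = 0.0268/0.0147 = 1.82.

z = 1.82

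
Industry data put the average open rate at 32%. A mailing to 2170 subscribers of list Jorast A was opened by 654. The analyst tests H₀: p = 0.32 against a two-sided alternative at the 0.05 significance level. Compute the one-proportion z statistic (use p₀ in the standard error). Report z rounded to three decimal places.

z = -1.859

p̂ = 654/2170 = 0.301382.
Under H₀, SE = √(0.32·0.68/2170) = √(0.000100276) = 0.010014.
z = (0.301382 − 0.32)/0.010014 = -0.018618/0.010014 = -1.859.
p-value = 2·P(Z > 1.859) ≈ 0.0630, so at α = 0.05 we fail to reject H₀.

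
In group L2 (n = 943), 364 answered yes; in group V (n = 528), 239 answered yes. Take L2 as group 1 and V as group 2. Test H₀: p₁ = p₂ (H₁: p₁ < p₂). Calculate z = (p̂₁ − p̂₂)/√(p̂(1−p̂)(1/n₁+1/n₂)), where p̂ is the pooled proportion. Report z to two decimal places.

z = -2.49

p̂₁ = 364/943 = 0.38600, p̂₂ = 239/528 = 0.45265.
Pooled p̂ = (364+239)/(943+528) = 603/1471 = 0.40993.
SE = √(0.241887 × 0.00295438) = 0.02673.
z = (0.38600 − 0.45265)/0.02673 = -0.06665/0.02673 = -2.49.
p-value = P(Z < -2.493) ≈ 0.0063.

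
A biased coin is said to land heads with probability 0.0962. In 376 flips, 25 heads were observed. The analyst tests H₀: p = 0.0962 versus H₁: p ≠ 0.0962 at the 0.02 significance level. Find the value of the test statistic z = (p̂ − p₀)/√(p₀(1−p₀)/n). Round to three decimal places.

p̂ = 25/376 ≈ 0.066489.
Under H₀, SE = √(0.0962·0.9038/376) = √(0.000231238) = 0.015207.
z = (0.066489 − 0.0962)/0.015207 = -0.029711/0.015207 = -1.954.
Two-sided p-value ≈ 2·Φ(−1.954) = 0.0507. With α = 0.02, fail to reject H₀.

z = -1.954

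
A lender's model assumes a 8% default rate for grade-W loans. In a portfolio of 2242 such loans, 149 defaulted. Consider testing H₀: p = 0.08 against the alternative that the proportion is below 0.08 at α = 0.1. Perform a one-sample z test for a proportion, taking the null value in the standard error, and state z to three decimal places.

p̂ = 149/2242 = 0.06646.
Under H₀, SE = √(0.08·0.92/2242) = √(3.28278e-05) = 0.00573.
z = (0.06646 − 0.08)/0.00573 = -0.01354/0.00573 = -2.363.
p-value = P(Z < -2.363) ≈ 0.0091. With α = 0.1, reject H₀.

z = -2.363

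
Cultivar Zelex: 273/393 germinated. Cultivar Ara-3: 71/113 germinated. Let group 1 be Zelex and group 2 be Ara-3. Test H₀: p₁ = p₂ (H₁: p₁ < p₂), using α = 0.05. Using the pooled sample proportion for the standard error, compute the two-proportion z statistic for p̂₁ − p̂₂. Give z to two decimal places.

z = 1.33

p̂₁ = 273/393 = 0.6947, p̂₂ = 71/113 = 0.6283.
Pooled p̂ = (273+71)/(393+113) = 344/506 = 0.6798.
SE = √(p̂(1−p̂)(1/n₁+1/n₂)) = √(0.6798·0.3202·0.0113941) = √(0.00248) = 0.0498.
z = (0.6947 − 0.6283)/0.0498 = 0.0664/0.0498 = 1.33.
p-value = P(Z < 1.332) ≈ 0.9086; since p > α = 0.05, fail to reject H₀.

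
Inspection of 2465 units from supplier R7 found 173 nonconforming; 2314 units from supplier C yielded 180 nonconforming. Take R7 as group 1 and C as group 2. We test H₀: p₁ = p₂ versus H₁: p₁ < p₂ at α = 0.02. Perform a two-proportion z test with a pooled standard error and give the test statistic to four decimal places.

p̂₁ = 173/2465 ≈ 0.0701826, p̂₂ = 180/2314 ≈ 0.0777874.
Pooled p̂ = (173+180)/(2465+2314) = 353/4779 = 0.0738648.
SE = √(p̂(1−p̂)(1/n₁+1/n₂)) = √(0.0738648·0.9261352·0.000837832) = √(5.73151e-05) = 0.0075707.
z = (0.0701826 − 0.0777874)/0.0075707 = -0.0076048/0.0075707 = -1.0045.
p-value = P(Z < -1.005) ≈ 0.1576, so at α = 0.02 we fail to reject H₀.

z = -1.0045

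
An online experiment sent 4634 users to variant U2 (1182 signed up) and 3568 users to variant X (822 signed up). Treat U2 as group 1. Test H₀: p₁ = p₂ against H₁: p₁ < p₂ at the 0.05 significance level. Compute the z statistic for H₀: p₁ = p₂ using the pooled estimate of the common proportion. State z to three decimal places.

p̂₁ = 1182/4634 = 0.25507, p̂₂ = 822/3568 = 0.23038.
Pooled p̂ = (1182+822)/(4634+3568) = 2004/8202 = 0.24433.
SE = √(p̂(1−p̂)(1/n₁+1/n₂)) = √(0.24433·0.75567·0.000496065) = √(9.15901e-05) = 0.00957.
z = (0.25507 − 0.23038)/0.00957 = 0.02469/0.00957 = 2.580.
p-value = P(Z < 2.580) ≈ 0.9951; since p > α = 0.05, fail to reject H₀.

z = 2.580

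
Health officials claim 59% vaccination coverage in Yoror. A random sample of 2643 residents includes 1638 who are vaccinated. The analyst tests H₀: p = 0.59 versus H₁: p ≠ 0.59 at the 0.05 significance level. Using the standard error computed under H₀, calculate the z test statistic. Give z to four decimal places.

p̂ = 1638/2643 ≈ 0.6197503.
Under H₀, SE = √(0.59·0.41/2643) = √(9.15248e-05) = 0.0095669.
z = (0.6197503 − 0.59)/0.0095669 = 0.0297503/0.0095669 = 3.1097.
p-value = 2·P(Z > 3.110) ≈ 0.0019, so at α = 0.05 we reject H₀.

z = 3.1097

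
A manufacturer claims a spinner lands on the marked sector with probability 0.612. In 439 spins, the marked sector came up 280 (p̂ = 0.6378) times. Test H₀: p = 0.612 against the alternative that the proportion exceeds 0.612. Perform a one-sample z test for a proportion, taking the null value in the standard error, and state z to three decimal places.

p̂ = 280/439 ≈ 0.63781.
Under H₀, SE = √(0.612·0.388/439) = √(0.000540902) = 0.02326.
z = (0.63781 − 0.612)/0.02326 = 0.02581/0.02326 = 1.110.
p-value = P(Z > 1.110) ≈ 0.1335.

z = 1.110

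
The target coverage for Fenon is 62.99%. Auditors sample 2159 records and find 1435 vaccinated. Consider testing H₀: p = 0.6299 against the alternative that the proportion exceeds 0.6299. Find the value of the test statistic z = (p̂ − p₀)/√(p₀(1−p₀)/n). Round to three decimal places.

z = 3.345

p̂ = 1435/2159 ≈ 0.664660.
Under H₀, SE = √(0.6299·0.3701/2159) = √(0.000107979) = 0.010391.
z = (0.664660 − 0.6299)/0.010391 = 0.034760/0.010391 = 3.345.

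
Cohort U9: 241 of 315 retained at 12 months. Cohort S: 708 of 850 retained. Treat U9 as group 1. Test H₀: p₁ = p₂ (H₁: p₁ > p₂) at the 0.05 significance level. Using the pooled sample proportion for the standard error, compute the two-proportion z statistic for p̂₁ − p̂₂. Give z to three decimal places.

z = -2.647

p̂₁ = 241/315 = 0.765079, p̂₂ = 708/850 = 0.832941.
Pooled p̂ = (241+708)/(315+850) = 949/1165 = 0.814592.
SE = √(p̂(1−p̂)(1/n₁+1/n₂)) = √(0.814592·0.185408·0.00435107) = √(0.00065715) = 0.025635.
z = (0.765079 − 0.832941)/0.025635 = -0.067862/0.025635 = -2.647.
p-value = P(Z > -2.647) ≈ 0.9959; since p > α = 0.05, fail to reject H₀.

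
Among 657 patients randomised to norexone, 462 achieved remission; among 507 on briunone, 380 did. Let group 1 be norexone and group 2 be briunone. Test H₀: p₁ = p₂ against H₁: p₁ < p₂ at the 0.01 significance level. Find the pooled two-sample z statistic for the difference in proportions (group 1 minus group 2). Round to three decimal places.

p̂₁ = 462/657 ≈ 0.703196, p̂₂ = 380/507 ≈ 0.749507.
Pooled p̂ = (462+380)/(657+507) = 842/1164 = 0.723368.
SE = √(0.200107 × 0.00349446) = 0.026444.
z = (0.703196 − 0.749507)/0.026444 = -0.046311/0.026444 = -1.751.
p-value = P(Z < -1.751) ≈ 0.0399, so at α = 0.01 we fail to reject H₀.

z = -1.751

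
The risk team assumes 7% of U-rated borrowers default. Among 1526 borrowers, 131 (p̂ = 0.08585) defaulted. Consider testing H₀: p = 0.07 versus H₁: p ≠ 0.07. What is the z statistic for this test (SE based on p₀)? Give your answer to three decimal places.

p̂ = 131/1526 = 0.085845.
Under H₀, SE = √(0.07·0.93/1526) = √(4.26606e-05) = 0.006532.
z = (0.085845 − 0.07)/0.006532 = 0.015845/0.006532 = 2.426.

z = 2.426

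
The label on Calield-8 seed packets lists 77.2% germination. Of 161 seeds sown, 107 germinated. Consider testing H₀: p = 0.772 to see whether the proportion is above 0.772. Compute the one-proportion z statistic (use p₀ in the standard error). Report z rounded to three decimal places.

p̂ = 107/161 ≈ 0.664596.
SE = √(p₀(1−p₀)/n) = √(0.17602/161) = 0.033065.
z = (0.664596 − 0.772)/0.033065 = -0.107404/0.033065 = -3.248.

z = -3.248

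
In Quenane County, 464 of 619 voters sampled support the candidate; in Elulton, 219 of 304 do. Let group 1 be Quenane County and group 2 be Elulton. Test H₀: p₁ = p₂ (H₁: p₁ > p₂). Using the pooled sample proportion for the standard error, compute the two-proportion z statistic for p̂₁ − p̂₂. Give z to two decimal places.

p̂₁ = 464/619 = 0.7496, p̂₂ = 219/304 = 0.7204.
Pooled p̂ = (464+219)/(619+304) = 683/923 = 0.7400.
SE = √(p̂(1−p̂)(1/n₁+1/n₂)) = √(0.7400·0.2600·0.00490498) = √(0.00094377) = 0.0307.
z = (0.7496 − 0.7204)/0.0307 = 0.0292/0.0307 = 0.95.
p-value = P(Z > 0.951) ≈ 0.1709.

z = 0.95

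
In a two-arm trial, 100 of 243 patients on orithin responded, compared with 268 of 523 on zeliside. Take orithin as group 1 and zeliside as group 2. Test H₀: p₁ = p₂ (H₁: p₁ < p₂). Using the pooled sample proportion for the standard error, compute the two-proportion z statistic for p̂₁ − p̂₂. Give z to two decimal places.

p̂₁ = 100/243 = 0.4115, p̂₂ = 268/523 = 0.5124.
Pooled p̂ = (100+268)/(243+523) = 368/766 = 0.4804.
SE = √(p̂(1−p̂)(1/n₁+1/n₂)) = √(0.4804·0.5196·0.00602727) = √(0.00150451) = 0.0388.
z = (0.4115 − 0.5124)/0.0388 = -0.1009/0.0388 = -2.60.

z = -2.60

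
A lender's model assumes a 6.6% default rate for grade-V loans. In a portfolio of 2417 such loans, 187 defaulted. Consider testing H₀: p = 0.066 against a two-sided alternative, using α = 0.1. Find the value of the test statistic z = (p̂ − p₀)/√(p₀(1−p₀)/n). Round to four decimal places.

p̂ = 187/2417 ≈ 0.0773686.
SE = √(p₀(1−p₀)/n) = √(0.061644/2417) = 0.0050502.
z = (0.0773686 − 0.066)/0.0050502 = 0.0113686/0.0050502 = 2.2511.
p-value = 2·P(Z > 2.251) ≈ 0.0244. With α = 0.1, reject H₀.

z = 2.2511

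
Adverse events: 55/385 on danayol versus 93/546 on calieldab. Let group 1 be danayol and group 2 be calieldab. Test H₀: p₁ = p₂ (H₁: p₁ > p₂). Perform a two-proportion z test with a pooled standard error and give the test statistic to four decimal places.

p̂₁ = 55/385 = 0.142857, p̂₂ = 93/546 = 0.170330.
Pooled p̂ = (55+93)/(385+546) = 148/931 = 0.158969.
SE = √(p̂(1−p̂)(1/n₁+1/n₂)) = √(0.158969·0.841031·0.0044289) = √(0.000592135) = 0.024334.
z = (0.142857 − 0.170330)/0.024334 = -0.027473/0.024334 = -1.1290.

z = -1.1290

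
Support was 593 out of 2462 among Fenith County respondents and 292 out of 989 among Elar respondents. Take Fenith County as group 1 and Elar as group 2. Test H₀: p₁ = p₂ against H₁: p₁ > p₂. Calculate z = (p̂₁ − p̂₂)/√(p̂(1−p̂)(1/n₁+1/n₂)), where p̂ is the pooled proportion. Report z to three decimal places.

z = -3.308

p̂₁ = 593/2462 = 0.24086, p̂₂ = 292/989 = 0.29525.
Pooled p̂ = (593+292)/(2462+989) = 885/3451 = 0.25645.
SE = √(p̂(1−p̂)(1/n₁+1/n₂)) = √(0.25645·0.74355·0.0014173) = √(0.000270253) = 0.01644.
z = (0.24086 − 0.29525)/0.01644 = -0.05439/0.01644 = -3.308.
p-value = P(Z > -3.308) ≈ 0.9995.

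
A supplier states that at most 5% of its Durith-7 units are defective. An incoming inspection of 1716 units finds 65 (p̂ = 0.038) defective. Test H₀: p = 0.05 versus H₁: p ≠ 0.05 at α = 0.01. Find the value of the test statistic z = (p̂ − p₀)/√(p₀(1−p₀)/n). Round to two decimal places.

p̂ = 65/1716 ≈ 0.03788.
Standard error under H₀: √(0.05×0.95/1716) = 0.00526.
z = (0.03788 − 0.05)/0.00526 = -0.01212/0.00526 = -2.30.
Two-sided p-value ≈ 2·Φ(−2.304) = 0.0212, so at α = 0.01 we fail to reject H₀.

z = -2.30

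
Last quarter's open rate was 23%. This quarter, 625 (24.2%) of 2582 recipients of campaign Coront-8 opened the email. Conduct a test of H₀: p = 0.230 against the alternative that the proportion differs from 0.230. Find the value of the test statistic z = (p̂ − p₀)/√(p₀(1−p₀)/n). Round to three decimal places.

p̂ = 625/2582 = 0.242060.
Standard error under H₀: √(0.23×0.77/2582) = 0.008282.
z = (0.242060 − 0.23)/0.008282 = 0.012060/0.008282 = 1.456.
p-value = 2·P(Z > 1.456) ≈ 0.1453.

z = 1.456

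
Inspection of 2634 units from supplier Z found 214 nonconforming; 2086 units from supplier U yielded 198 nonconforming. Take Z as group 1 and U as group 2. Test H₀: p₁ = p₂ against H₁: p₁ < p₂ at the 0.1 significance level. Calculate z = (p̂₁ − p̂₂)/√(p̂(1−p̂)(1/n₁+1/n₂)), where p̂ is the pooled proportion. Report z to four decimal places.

z = -1.6528

p̂₁ = 214/2634 = 0.081245, p̂₂ = 198/2086 = 0.094919.
Pooled p̂ = (214+198)/(2634+2086) = 412/4720 = 0.087288.
SE = √(0.0796689 × 0.000859037) = 0.008273.
z = (0.081245 − 0.094919)/0.008273 = -0.013674/0.008273 = -1.6528.
p-value = P(Z < -1.653) ≈ 0.0492. With α = 0.1, reject H₀.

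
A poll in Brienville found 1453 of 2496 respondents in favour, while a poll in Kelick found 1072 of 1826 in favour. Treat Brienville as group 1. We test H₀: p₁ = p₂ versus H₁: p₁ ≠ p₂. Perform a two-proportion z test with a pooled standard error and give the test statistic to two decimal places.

p̂₁ = 1453/2496 ≈ 0.5821, p̂₂ = 1072/1826 ≈ 0.5871.
Pooled p̂ = (1453+1072)/(2496+1826) = 2525/4322 = 0.5842.
SE = √(p̂(1−p̂)(1/n₁+1/n₂)) = √(0.5842·0.4158·0.000948286) = √(0.000230345) = 0.0152.
z = (0.5821 − 0.5871)/0.0152 = -0.0050/0.0152 = -0.33.

z = -0.33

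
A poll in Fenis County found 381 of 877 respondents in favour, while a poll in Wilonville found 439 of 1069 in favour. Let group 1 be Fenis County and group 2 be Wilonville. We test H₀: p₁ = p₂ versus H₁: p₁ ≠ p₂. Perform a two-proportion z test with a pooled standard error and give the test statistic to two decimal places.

p̂₁ = 381/877 ≈ 0.43444, p̂₂ = 439/1069 ≈ 0.41066.
Pooled p̂ = (381+439)/(877+1069) = 820/1946 = 0.42138.
SE = √(0.243818 × 0.0020757) = 0.02250.
z = (0.43444 − 0.41066)/0.02250 = 0.02378/0.02250 = 1.06.

z = 1.06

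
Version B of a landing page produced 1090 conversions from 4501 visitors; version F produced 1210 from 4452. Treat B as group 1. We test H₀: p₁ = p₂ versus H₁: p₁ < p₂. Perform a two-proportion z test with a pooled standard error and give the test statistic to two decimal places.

z = -3.21

p̂₁ = 1090/4501 ≈ 0.24217, p̂₂ = 1210/4452 ≈ 0.27179.
Pooled p̂ = (1090+1210)/(4501+4452) = 2300/8953 = 0.25690.
SE = √(0.190901 × 0.000446791) = 0.00924.
z = (0.24217 − 0.27179)/0.00924 = -0.02962/0.00924 = -3.21.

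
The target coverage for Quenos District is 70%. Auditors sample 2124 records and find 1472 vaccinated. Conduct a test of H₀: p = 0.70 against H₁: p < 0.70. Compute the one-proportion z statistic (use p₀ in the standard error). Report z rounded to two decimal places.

p̂ = 1472/2124 = 0.69303.
Standard error under H₀: √(0.7×0.3/2124) = 0.00994.
z = (0.69303 − 0.7)/0.00994 = -0.00697/0.00994 = -0.70.
p-value = P(Z < -0.701) ≈ 0.2417.

z = -0.70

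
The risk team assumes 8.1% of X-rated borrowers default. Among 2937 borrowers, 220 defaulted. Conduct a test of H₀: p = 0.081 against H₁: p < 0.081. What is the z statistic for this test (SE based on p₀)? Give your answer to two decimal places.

p̂ = 220/2937 = 0.07491.
SE = √(p₀(1−p₀)/n) = √(0.074439/2937) = 0.00503.
z = (0.07491 − 0.081)/0.00503 = -0.00609/0.00503 = -1.21.
p-value = P(Z < -1.210) ≈ 0.1131.

z = -1.21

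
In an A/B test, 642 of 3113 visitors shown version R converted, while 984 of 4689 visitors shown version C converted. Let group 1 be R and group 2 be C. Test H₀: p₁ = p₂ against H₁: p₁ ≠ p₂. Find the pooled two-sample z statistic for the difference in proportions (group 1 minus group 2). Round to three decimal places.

z = -0.386

p̂₁ = 642/3113 = 0.20623, p̂₂ = 984/4689 = 0.20985.
Pooled p̂ = (642+984)/(3113+4689) = 1626/7802 = 0.20841.
SE = √(p̂(1−p̂)(1/n₁+1/n₂)) = √(0.20841·0.79159·0.000534499) = √(8.81785e-05) = 0.00939.
z = (0.20623 − 0.20985)/0.00939 = -0.00362/0.00939 = -0.386.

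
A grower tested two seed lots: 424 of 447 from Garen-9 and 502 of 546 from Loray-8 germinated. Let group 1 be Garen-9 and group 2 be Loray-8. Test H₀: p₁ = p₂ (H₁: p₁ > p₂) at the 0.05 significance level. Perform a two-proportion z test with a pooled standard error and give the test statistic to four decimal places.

p̂₁ = 424/447 ≈ 0.948546, p̂₂ = 502/546 ≈ 0.919414.
Pooled p̂ = (424+502)/(447+546) = 926/993 = 0.932528.
SE = √(p̂(1−p̂)(1/n₁+1/n₂)) = √(0.932528·0.067472·0.00406864) = √(0.000255998) = 0.016000.
z = (0.948546 − 0.919414)/0.016000 = 0.029132/0.016000 = 1.8208.
p-value = P(Z > 1.821) ≈ 0.0343, so at α = 0.05 we reject H₀.

z = 1.8208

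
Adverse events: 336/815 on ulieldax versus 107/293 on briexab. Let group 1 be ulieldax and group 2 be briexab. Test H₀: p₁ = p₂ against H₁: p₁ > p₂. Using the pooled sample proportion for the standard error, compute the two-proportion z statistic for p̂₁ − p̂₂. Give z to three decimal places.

z = 1.411

p̂₁ = 336/815 = 0.41227, p̂₂ = 107/293 = 0.36519.
Pooled p̂ = (336+107)/(815+293) = 443/1108 = 0.39982.
SE = √(p̂(1−p̂)(1/n₁+1/n₂)) = √(0.39982·0.60018·0.00463996) = √(0.00111342) = 0.03337.
z = (0.41227 − 0.36519)/0.03337 = 0.04708/0.03337 = 1.411.
p-value = P(Z > 1.411) ≈ 0.0791.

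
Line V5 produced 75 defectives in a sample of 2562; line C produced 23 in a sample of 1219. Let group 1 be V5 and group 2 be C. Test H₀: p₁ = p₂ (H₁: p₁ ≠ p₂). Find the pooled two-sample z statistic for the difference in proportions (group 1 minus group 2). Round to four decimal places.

p̂₁ = 75/2562 = 0.0292740, p̂₂ = 23/1219 = 0.0188679.
Pooled p̂ = (75+23)/(2562+1219) = 98/3781 = 0.0259191.
SE = √(p̂(1−p̂)(1/n₁+1/n₂)) = √(0.0259191·0.9740809·0.00121066) = √(3.0566e-05) = 0.0055287.
z = (0.0292740 − 0.0188679)/0.0055287 = 0.0104061/0.0055287 = 1.8822.
Two-sided p-value ≈ 2·Φ(−1.882) = 0.0598.

z = 1.8822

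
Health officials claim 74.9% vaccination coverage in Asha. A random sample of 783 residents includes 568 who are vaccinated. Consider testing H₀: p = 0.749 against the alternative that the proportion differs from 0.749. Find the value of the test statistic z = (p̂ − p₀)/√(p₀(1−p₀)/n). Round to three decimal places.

p̂ = 568/783 = 0.725415.
Standard error under H₀: √(0.749×0.251/783) = 0.015495.
z = (0.725415 − 0.749)/0.015495 = -0.023585/0.015495 = -1.522.
p-value = 2·P(Z > 1.522) ≈ 0.1280.

z = -1.522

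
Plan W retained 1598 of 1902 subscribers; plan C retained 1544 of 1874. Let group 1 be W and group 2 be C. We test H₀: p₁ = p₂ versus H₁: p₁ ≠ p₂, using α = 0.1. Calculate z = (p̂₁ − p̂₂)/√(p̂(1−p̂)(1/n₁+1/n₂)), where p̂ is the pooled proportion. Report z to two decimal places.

z = 1.34

p̂₁ = 1598/1902 ≈ 0.8402, p̂₂ = 1544/1874 ≈ 0.8239.
Pooled p̂ = (1598+1544)/(1902+1874) = 3142/3776 = 0.8321.
SE = √(p̂(1−p̂)(1/n₁+1/n₂)) = √(0.8321·0.1679·0.00105938) = √(0.000148007) = 0.0122.
z = (0.8402 − 0.8239)/0.0122 = 0.0163/0.0122 = 1.34.
p-value = 2·P(Z > 1.337) ≈ 0.1813; since p > α = 0.1, fail to reject H₀.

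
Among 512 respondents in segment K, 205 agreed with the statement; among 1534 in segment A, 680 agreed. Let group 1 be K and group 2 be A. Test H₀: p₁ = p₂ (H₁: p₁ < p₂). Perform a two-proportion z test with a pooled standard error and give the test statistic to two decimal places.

p̂₁ = 205/512 = 0.4004, p̂₂ = 680/1534 = 0.4433.
Pooled p̂ = (205+680)/(512+1534) = 885/2046 = 0.4326.
SE = √(0.245451 × 0.00260502) = 0.0253.
z = (0.4004 − 0.4433)/0.0253 = -0.0429/0.0253 = -1.70.

z = -1.70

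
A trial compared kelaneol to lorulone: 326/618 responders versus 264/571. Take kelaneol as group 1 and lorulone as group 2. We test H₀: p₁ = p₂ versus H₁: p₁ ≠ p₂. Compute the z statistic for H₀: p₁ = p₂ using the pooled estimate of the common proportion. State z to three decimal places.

z = 2.245

p̂₁ = 326/618 ≈ 0.52751, p̂₂ = 264/571 ≈ 0.46235.
Pooled p̂ = (326+264)/(618+571) = 590/1189 = 0.49622.
SE = √(p̂(1−p̂)(1/n₁+1/n₂)) = √(0.49622·0.50378·0.00336944) = √(0.000842311) = 0.02902.
z = (0.52751 − 0.46235)/0.02902 = 0.06516/0.02902 = 2.245.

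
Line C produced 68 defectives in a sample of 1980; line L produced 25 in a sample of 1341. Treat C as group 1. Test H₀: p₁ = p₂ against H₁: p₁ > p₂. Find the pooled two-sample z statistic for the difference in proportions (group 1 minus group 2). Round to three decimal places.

p̂₁ = 68/1980 = 0.034343, p̂₂ = 25/1341 = 0.018643.
Pooled p̂ = (68+25)/(1980+1341) = 93/3321 = 0.028004.
SE = √(0.0272194 × 0.00125076) = 0.005835.
z = (0.034343 − 0.018643)/0.005835 = 0.015700/0.005835 = 2.691.
p-value = P(Z > 2.691) ≈ 0.0036.

z = 2.691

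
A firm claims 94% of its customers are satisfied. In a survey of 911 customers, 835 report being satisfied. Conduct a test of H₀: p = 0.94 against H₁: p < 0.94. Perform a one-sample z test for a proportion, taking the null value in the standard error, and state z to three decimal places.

p̂ = 835/911 = 0.916575.
Under H₀, SE = √(0.94·0.06/911) = √(6.191e-05) = 0.007868.
z = (0.916575 − 0.94)/0.007868 = -0.023425/0.007868 = -2.977.
p-value = P(Z < -2.977) ≈ 0.0015.

z = -2.977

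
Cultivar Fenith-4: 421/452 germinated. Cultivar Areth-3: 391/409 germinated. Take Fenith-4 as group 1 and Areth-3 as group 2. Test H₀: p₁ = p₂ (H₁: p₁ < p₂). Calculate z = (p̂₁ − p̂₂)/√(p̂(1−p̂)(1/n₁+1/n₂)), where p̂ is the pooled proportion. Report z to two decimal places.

z = -1.55

p̂₁ = 421/452 = 0.93142, p̂₂ = 391/409 = 0.95599.
Pooled p̂ = (421+391)/(452+409) = 812/861 = 0.94309.
SE = √(0.0536718 × 0.00465738) = 0.01581.
z = (0.93142 − 0.95599)/0.01581 = -0.02457/0.01581 = -1.55.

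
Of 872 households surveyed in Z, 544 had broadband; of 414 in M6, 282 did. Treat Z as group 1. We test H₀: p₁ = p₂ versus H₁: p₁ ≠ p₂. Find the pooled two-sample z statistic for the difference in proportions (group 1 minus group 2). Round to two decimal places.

z = -2.00

p̂₁ = 544/872 ≈ 0.6239, p̂₂ = 282/414 ≈ 0.6812.
Pooled p̂ = (544+282)/(872+414) = 826/1286 = 0.6423.
SE = √(0.22975 × 0.00356225) = 0.0286.
z = (0.6239 − 0.6812)/0.0286 = -0.0573/0.0286 = -2.00.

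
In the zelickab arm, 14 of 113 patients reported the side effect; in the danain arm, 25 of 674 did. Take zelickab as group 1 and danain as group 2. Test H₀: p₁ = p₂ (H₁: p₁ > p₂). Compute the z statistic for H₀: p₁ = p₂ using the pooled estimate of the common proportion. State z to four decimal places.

z = 3.9346

p̂₁ = 14/113 ≈ 0.123894, p̂₂ = 25/674 ≈ 0.037092.
Pooled p̂ = (14+25)/(113+674) = 39/787 = 0.049555.
SE = √(p̂(1−p̂)(1/n₁+1/n₂)) = √(0.049555·0.950445·0.0103332) = √(0.000486691) = 0.022061.
z = (0.123894 − 0.037092)/0.022061 = 0.086802/0.022061 = 3.9346.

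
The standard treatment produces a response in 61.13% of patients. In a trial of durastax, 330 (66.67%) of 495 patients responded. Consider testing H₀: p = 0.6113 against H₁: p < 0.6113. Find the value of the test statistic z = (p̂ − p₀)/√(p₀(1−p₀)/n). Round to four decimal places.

p̂ = 330/495 = 0.666667.
Under H₀, SE = √(0.6113·0.3887/495) = √(0.000480025) = 0.021909.
z = (0.666667 − 0.6113)/0.021909 = 0.055367/0.021909 = 2.5271.

z = 2.5271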